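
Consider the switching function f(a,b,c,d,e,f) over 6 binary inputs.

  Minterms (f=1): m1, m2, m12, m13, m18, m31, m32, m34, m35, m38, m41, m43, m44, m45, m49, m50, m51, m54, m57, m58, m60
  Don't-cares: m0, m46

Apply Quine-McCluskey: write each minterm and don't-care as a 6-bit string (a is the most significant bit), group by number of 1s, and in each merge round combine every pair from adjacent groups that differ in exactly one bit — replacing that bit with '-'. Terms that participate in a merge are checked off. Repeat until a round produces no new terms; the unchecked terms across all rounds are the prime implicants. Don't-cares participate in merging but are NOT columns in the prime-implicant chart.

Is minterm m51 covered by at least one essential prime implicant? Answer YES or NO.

NO

[col 0] 000000*, 000001*, 000010*, 001100*, 001101*, 010010*, 011111, 100000*, 100010*, 100011*, 100110*, 101001*, 101011*, 101100*, 101101*, 101110*, 110001*, 110010*, 110011*, 110110*, 111001*, 111010*, 111100*
[col 1] -00000*, -00010*, -01100*, -01101*, -10010*, 0-0010*, 0000-0*, 00000-, 00110-*, 1-0010*, 1-0011*, 1-0110*, 1-1001, 1-1100, 10-011, 10-110, 100-10*, 1000-0*, 10001-*, 101-01, 1010-1, 1011-0, 10110-*, 11-001, 11-010, 110-10*, 1100-1, 11001-*
[col 2] --0010, -000-0, -0110-, 1-0-10, 1-001-
Prime implicants: --0010, -000-0, -0110-, 00000-, 011111, 1-0-10, 1-001-, 1-1001, 1-1100, 10-011, 10-110, 101-01, 1010-1, 1011-0, 11-001, 11-010, 1100-1
PI chart (minterm → PIs covering it):
  1 | 00000-  (sole → essential)
  2 | --0010,-000-0
  12 | -0110-  (sole → essential)
  13 | -0110-  (sole → essential)
  18 | --0010  (sole → essential)
  31 | 011111  (sole → essential)
  32 | -000-0  (sole → essential)
  34 | --0010,-000-0,1-0-10,1-001-
  35 | 1-001-,10-011
  38 | 1-0-10,10-110
  41 | 1-1001,101-01,1010-1
  43 | 10-011,1010-1
  44 | -0110-,1-1100,1011-0
  45 | -0110-,101-01
  49 | 11-001,1100-1
  50 | --0010,1-0-10,1-001-,11-010
  51 | 1-001-,1100-1
  54 | 1-0-10  (sole → essential)
  57 | 1-1001,11-001
  58 | 11-010  (sole → essential)
  60 | 1-1100  (sole → essential)
Essential prime implicants: --0010, -000-0, -0110-, 00000-, 011111, 1-0-10, 1-1100, 11-010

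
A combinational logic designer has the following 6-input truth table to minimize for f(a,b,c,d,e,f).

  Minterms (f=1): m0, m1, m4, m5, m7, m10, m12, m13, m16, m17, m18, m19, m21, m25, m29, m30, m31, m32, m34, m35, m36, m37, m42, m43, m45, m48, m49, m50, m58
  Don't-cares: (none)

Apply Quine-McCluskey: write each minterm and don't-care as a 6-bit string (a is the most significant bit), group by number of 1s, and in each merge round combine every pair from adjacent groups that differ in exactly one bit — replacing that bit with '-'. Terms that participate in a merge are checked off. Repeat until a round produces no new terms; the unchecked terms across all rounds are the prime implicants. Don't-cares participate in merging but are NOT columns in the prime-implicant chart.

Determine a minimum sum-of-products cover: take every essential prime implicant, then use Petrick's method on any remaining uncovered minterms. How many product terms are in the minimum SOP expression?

Round 0: 000000✓ 000001✓ 000100✓ 000101✓ 000111✓ 001010✓ 001100✓ 001101✓ 010000✓ 010001✓ 010010✓ 010011✓ 010101✓ 011001✓ 011101✓ 011110✓ 011111✓ 100000✓ 100010✓ 100011✓ 100100✓ 100101✓ 101010✓ 101011✓ 101101✓ 110000✓ 110001✓ 110010✓ 111010✓
Round 1: -00000✓ -00100✓ -00101✓ -01010 -01101✓ -10000✓ -10001✓ -10010✓ 0-0000✓ 0-0001✓ 0-0101✓ 0-1101✓ 00-100✓ 00-101✓ 000-00✓ 000-01✓ 00000-✓ 0001-1 00010-✓ 00110-✓ 01-001✓ 01-101✓ 010-01✓ 0100-0✓ 0100-1✓ 01000-✓ 01001-✓ 011-01✓ 0111-1 01111- 1-0000✓ 1-0010✓ 1-1010✓ 10-010✓ 10-011✓ 10-101✓ 100-00✓ 1000-0✓ 10001-✓ 10010-✓ 10101-✓ 11-010✓ 1100-0✓ 11000-✓
Round 2: --0000 -0-101 -00-00 -0010- -100-0 -1000- 0--101 0-0-01 0-000- 00-10- 000-0- 01--01 0100-- 1--010 1-00-0 10-01-
PIs = {--0000, -0-101, -00-00, -0010-, -01010, -100-0, -1000-, 0--101, 0-0-01, 0-000-, 00-10-, 000-0-, 0001-1, 01--01, 0100--, 0111-1, 01111-, 1--010, 1-00-0, 10-01-}
Coverage chart:
  m0: --0000,-00-00,0-000-,000-0-
  m1: 0-0-01,0-000-,000-0-
  m4: -00-00,-0010-,00-10-,000-0-
  m5: -0-101,-0010-,0--101,0-0-01,00-10-,000-0-,0001-1
  m7: 0001-1 ←essential
  m10: -01010 ←essential
  m12: 00-10- ←essential
  m13: -0-101,0--101,00-10-
  m16: --0000,-100-0,-1000-,0-000-,0100--
  m17: -1000-,0-0-01,0-000-,01--01,0100--
  m18: -100-0,0100--
  m19: 0100-- ←essential
  m21: 0--101,0-0-01,01--01
  m25: 01--01 ←essential
  m29: 0--101,01--01,0111-1
  m30: 01111- ←essential
  m31: 0111-1,01111-
  m32: --0000,-00-00,1-00-0
  m34: 1--010,1-00-0,10-01-
  m35: 10-01- ←essential
  m36: -00-00,-0010-
  m37: -0-101,-0010-
  m42: -01010,1--010,10-01-
  m43: 10-01- ←essential
  m45: -0-101 ←essential
  m48: --0000,-100-0,-1000-,1-00-0
  m49: -1000- ←essential
  m50: -100-0,1--010,1-00-0
  m58: 1--010 ←essential
Essential: -0-101, -01010, -1000-, 00-10-, 0001-1, 01--01, 0100--, 01111-, 1--010, 10-01-
Petrick residual → -00-00, 0-0-01
Min cover (12 terms): b'de'f + b'c'e'f' + b'cd'ef' + bc'd'e' + a'c'e'f + a'b'de' + a'b'c'df + a'be'f + a'bc'd' + a'bcde + ad'ef' + ab'd'e

12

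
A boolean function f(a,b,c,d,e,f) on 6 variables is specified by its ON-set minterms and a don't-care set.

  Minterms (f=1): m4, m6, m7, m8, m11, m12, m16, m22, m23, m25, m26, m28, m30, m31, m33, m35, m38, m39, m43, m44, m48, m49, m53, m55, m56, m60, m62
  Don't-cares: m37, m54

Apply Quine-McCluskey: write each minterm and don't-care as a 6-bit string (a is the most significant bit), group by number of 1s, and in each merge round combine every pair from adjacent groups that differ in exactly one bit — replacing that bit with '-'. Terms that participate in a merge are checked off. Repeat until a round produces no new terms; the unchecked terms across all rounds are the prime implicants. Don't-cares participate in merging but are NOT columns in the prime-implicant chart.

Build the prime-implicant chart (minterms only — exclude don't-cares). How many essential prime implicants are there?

8

size-2^0 implicants → 000100(✓)  000110(✓)  000111(✓)  001000(✓)  001011(✓)  001100(✓)  010000(✓)  010110(✓)  010111(✓)  011001  011010(✓)  011100(✓)  011110(✓)  011111(✓)  100001(✓)  100011(✓)  100101(✓)  100110(✓)  100111(✓)  101011(✓)  101100(✓)  110000(✓)  110001(✓)  110101(✓)  110110(✓)  110111(✓)  111000(✓)  111100(✓)  111110(✓)
size-2^1 implicants → -00110(✓)  -00111(✓)  -01011  -01100(✓)  -10000  -10110(✓)  -10111(✓)  -11100(✓)  -11110(✓)  0-0110(✓)  0-0111(✓)  0-1100(✓)  00-100  0001-0  00011-(✓)  001-00  01-110(✓)  01-111(✓)  01011-(✓)  011-10  0111-0(✓)  01111-(✓)  1-0001(✓)  1-0101(✓)  1-0110(✓)  1-0111(✓)  1-1100(✓)  10-011  100-01(✓)  100-11(✓)  1000-1(✓)  1001-1(✓)  10011-(✓)  11-000  11-110(✓)  110-01(✓)  11000-  1101-1(✓)  11011-(✓)  111-00  1111-0(✓)
size-2^2 implicants → --0110(✓)  --0111(✓)  --1100  -0011-(✓)  -1-110  -1011-(✓)  -111-0  0-011-(✓)  01-11-  1-0-01  1-01-1  1-011-(✓)  100--1
size-2^3 implicants → --011-
Unchecked terms (primes): --011-, --1100, -01011, -1-110, -10000, -111-0, 00-100, 0001-0, 001-00, 01-11-, 011-10, 011001, 1-0-01, 1-01-1, 10-011, 100--1, 11-000, 11000-, 111-00
Minterm coverage:
  m4 ⊆ 00-100,0001-0
  m6 ⊆ --011-,0001-0
  m7 ⊆ --011- [E]
  m8 ⊆ 001-00 [E]
  m11 ⊆ -01011 [E]
  m12 ⊆ --1100,00-100,001-00
  m16 ⊆ -10000 [E]
  m22 ⊆ --011-,-1-110,01-11-
  m23 ⊆ --011-,01-11-
  m25 ⊆ 011001 [E]
  m26 ⊆ 011-10 [E]
  m28 ⊆ --1100,-111-0
  m30 ⊆ -1-110,-111-0,01-11-,011-10
  m31 ⊆ 01-11- [E]
  m33 ⊆ 1-0-01,100--1
  m35 ⊆ 10-011,100--1
  m38 ⊆ --011- [E]
  m39 ⊆ --011-,1-01-1,100--1
  m43 ⊆ -01011,10-011
  m44 ⊆ --1100 [E]
  m48 ⊆ -10000,11-000,11000-
  m49 ⊆ 1-0-01,11000-
  m53 ⊆ 1-0-01,1-01-1
  m55 ⊆ --011-,1-01-1
  m56 ⊆ 11-000,111-00
  m60 ⊆ --1100,-111-0,111-00
  m62 ⊆ -1-110,-111-0
E = {--011-, --1100, -01011, -10000, 001-00, 01-11-, 011-10, 011001}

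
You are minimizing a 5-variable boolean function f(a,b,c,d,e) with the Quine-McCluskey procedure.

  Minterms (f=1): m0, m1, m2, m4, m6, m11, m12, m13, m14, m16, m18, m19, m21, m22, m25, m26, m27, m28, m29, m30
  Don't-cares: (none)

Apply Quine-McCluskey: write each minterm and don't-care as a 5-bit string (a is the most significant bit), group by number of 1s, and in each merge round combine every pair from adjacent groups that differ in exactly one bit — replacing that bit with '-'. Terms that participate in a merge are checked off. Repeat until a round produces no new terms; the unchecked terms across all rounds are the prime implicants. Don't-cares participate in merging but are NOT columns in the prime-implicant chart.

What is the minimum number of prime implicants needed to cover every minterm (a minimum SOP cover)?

[col 0] 00000*, 00001*, 00010*, 00100*, 00110*, 01011*, 01100*, 01101*, 01110*, 10000*, 10010*, 10011*, 10101*, 10110*, 11001*, 11010*, 11011*, 11100*, 11101*, 11110*
[col 1] -0000*, -0010*, -0110*, -1011, -1100*, -1101*, -1110*, 0-100*, 0-110*, 00-00*, 00-10*, 000-0*, 0000-, 001-0*, 011-0*, 0110-*, 1-010*, 1-011*, 1-101, 1-110*, 10-10*, 100-0*, 1001-*, 11-01, 11-10*, 110-1, 1101-*, 111-0*, 1110-*
[col 2] --110, -0-10, -00-0, -11-0, -110-, 0-1-0, 00--0, 1--10, 1-01-
Prime implicants: --110, -0-10, -00-0, -1011, -11-0, -110-, 0-1-0, 00--0, 0000-, 1--10, 1-01-, 1-101, 11-01, 110-1
PI chart (minterm → PIs covering it):
  0 | -00-0,00--0,0000-
  1 | 0000-  (sole → essential)
  2 | -0-10,-00-0,00--0
  4 | 0-1-0,00--0
  6 | --110,-0-10,0-1-0,00--0
  11 | -1011  (sole → essential)
  12 | -11-0,-110-,0-1-0
  13 | -110-  (sole → essential)
  14 | --110,-11-0,0-1-0
  16 | -00-0  (sole → essential)
  18 | -0-10,-00-0,1--10,1-01-
  19 | 1-01-  (sole → essential)
  21 | 1-101  (sole → essential)
  22 | --110,-0-10,1--10
  25 | 11-01,110-1
  26 | 1--10,1-01-
  27 | -1011,1-01-,110-1
  28 | -11-0,-110-
  29 | -110-,1-101,11-01
  30 | --110,-11-0,1--10
Essential prime implicants: -00-0, -1011, -110-, 0000-, 1-01-, 1-101
Petrick residual → --110, 0-1-0, 11-01
Minimum SOP uses 9 PIs: cde' + b'c'e' + bc'de + bcd' + a'ce' + a'b'c'd' + ac'd + acd'e + abd'e

9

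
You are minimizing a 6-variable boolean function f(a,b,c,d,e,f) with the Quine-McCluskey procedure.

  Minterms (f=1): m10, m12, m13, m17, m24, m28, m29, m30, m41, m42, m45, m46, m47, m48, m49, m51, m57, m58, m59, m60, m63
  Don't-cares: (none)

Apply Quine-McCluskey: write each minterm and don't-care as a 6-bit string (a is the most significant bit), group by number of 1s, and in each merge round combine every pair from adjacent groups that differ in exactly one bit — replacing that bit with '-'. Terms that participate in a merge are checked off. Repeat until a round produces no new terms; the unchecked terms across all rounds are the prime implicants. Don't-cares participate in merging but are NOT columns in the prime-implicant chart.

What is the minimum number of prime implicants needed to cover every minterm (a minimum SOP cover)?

12

Round 0: 001010✓ 001100✓ 001101✓ 010001✓ 011000✓ 011100✓ 011101✓ 011110✓ 101001✓ 101010✓ 101101✓ 101110✓ 101111✓ 110000✓ 110001✓ 110011✓ 111001✓ 111010✓ 111011✓ 111100✓ 111111✓
Round 1: -01010 -01101 -10001 -11100 0-1100✓ 0-1101✓ 00110-✓ 011-00 0111-0 01110-✓ 1-1001 1-1010 1-1111 101-01 101-10 1011-1 10111- 11-001✓ 11-011✓ 1100-1✓ 11000- 111-11 1110-1✓ 11101-
Round 2: 0-110- 11-0-1
PIs = {-01010, -01101, -10001, -11100, 0-110-, 011-00, 0111-0, 1-1001, 1-1010, 1-1111, 101-01, 101-10, 1011-1, 10111-, 11-0-1, 11000-, 111-11, 11101-}
Coverage chart:
  m10: -01010 ←essential
  m12: 0-110- ←essential
  m13: -01101,0-110-
  m17: -10001 ←essential
  m24: 011-00 ←essential
  m28: -11100,0-110-,011-00,0111-0
  m29: 0-110- ←essential
  m30: 0111-0 ←essential
  m41: 1-1001,101-01
  m42: -01010,1-1010,101-10
  m45: -01101,101-01,1011-1
  m46: 101-10,10111-
  m47: 1-1111,1011-1,10111-
  m48: 11000- ←essential
  m49: -10001,11-0-1,11000-
  m51: 11-0-1 ←essential
  m57: 1-1001,11-0-1
  m58: 1-1010,11101-
  m59: 11-0-1,111-11,11101-
  m60: -11100 ←essential
  m63: 1-1111,111-11
Essential: -01010, -10001, -11100, 0-110-, 011-00, 0111-0, 11-0-1, 11000-
Petrick residual → 1-1010, 1-1111, 101-01, 101-10
Min cover (12 terms): b'cd'ef' + bc'd'e'f + bcde'f' + a'cde' + a'bce'f' + a'bcdf' + acd'ef' + acdef + ab'ce'f + ab'cef' + abd'f + abc'd'e'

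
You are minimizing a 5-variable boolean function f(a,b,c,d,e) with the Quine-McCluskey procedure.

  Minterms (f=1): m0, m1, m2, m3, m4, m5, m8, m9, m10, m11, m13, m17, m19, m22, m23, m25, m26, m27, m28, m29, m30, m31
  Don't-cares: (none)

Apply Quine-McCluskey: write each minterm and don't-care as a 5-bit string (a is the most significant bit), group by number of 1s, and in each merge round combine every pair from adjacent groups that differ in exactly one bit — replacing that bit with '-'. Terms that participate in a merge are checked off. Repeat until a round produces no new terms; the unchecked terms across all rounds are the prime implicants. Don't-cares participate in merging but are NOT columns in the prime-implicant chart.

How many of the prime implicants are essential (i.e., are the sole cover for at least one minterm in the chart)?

5

Round 0: 00000✓ 00001✓ 00010✓ 00011✓ 00100✓ 00101✓ 01000✓ 01001✓ 01010✓ 01011✓ 01101✓ 10001✓ 10011✓ 10110✓ 10111✓ 11001✓ 11010✓ 11011✓ 11100✓ 11101✓ 11110✓ 11111✓
Round 1: -0001✓ -0011✓ -1001✓ -1010✓ -1011✓ -1101✓ 0-000✓ 0-001✓ 0-010✓ 0-011✓ 0-101✓ 00-00✓ 00-01✓ 000-0✓ 000-1✓ 0000-✓ 0001-✓ 0010-✓ 01-01✓ 010-0✓ 010-1✓ 0100-✓ 0101-✓ 1-001✓ 1-011✓ 1-110✓ 1-111✓ 10-11✓ 100-1✓ 1011-✓ 11-01✓ 11-10✓ 11-11✓ 110-1✓ 1101-✓ 111-0✓ 111-1✓ 1110-✓ 1111-✓
Round 2: --001✓ --011✓ -00-1✓ -1-01 -10-1✓ -101- 0--01 0-0-0✓ 0-0-1✓ 0-00-✓ 0-01-✓ 00-0- 000--✓ 010--✓ 1--11 1-0-1✓ 1-11- 11--1 11-1- 111--
Round 3: --0-1 0-0--
PIs = {--0-1, -1-01, -101-, 0--01, 0-0--, 00-0-, 1--11, 1-11-, 11--1, 11-1-, 111--}
Coverage chart:
  m0: 0-0--,00-0-
  m1: --0-1,0--01,0-0--,00-0-
  m2: 0-0-- ←essential
  m3: --0-1,0-0--
  m4: 00-0- ←essential
  m5: 0--01,00-0-
  m8: 0-0-- ←essential
  m9: --0-1,-1-01,0--01,0-0--
  m10: -101-,0-0--
  m11: --0-1,-101-,0-0--
  m13: -1-01,0--01
  m17: --0-1 ←essential
  m19: --0-1,1--11
  m22: 1-11- ←essential
  m23: 1--11,1-11-
  m25: --0-1,-1-01,11--1
  m26: -101-,11-1-
  m27: --0-1,-101-,1--11,11--1,11-1-
  m28: 111-- ←essential
  m29: -1-01,11--1,111--
  m30: 1-11-,11-1-,111--
  m31: 1--11,1-11-,11--1,11-1-,111--
Essential: --0-1, 0-0--, 00-0-, 1-11-, 111--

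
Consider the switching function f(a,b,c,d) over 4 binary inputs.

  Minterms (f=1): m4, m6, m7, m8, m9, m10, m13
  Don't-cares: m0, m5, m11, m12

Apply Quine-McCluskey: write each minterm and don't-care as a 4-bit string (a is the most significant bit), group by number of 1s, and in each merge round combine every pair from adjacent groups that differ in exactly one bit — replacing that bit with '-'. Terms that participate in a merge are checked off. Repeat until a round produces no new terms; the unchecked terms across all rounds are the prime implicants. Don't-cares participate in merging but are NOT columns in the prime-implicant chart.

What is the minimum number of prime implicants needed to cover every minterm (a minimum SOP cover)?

3

Round 0: 0000✓ 0100✓ 0101✓ 0110✓ 0111✓ 1000✓ 1001✓ 1010✓ 1011✓ 1100✓ 1101✓
Round 1: -000✓ -100✓ -101✓ 0-00✓ 01-0✓ 01-1✓ 010-✓ 011-✓ 1-00✓ 1-01✓ 10-0✓ 10-1✓ 100-✓ 101-✓ 110-✓
Round 2: --00 -10- 01-- 1-0- 10--
PIs = {--00, -10-, 01--, 1-0-, 10--}
Coverage chart:
  m4: --00,-10-,01--
  m6: 01-- ←essential
  m7: 01-- ←essential
  m8: --00,1-0-,10--
  m9: 1-0-,10--
  m10: 10-- ←essential
  m13: -10-,1-0-
Essential: 01--, 10--
Petrick residual → -10-
Min cover (3 terms): bc' + a'b + ab'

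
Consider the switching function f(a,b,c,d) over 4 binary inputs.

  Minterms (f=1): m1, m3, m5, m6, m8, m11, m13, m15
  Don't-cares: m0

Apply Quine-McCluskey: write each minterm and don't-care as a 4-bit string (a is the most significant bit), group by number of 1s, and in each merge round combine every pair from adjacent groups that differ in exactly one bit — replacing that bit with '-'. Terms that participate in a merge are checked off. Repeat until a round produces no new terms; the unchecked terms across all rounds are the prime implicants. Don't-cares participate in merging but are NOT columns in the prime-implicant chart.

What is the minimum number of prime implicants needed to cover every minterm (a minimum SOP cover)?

Round 0: 0000✓ 0001✓ 0011✓ 0101✓ 0110 1000✓ 1011✓ 1101✓ 1111✓
Round 1: -000 -011 -101 0-01 00-1 000- 1-11 11-1
PIs = {-000, -011, -101, 0-01, 00-1, 000-, 0110, 1-11, 11-1}
Coverage chart:
  m1: 0-01,00-1,000-
  m3: -011,00-1
  m5: -101,0-01
  m6: 0110 ←essential
  m8: -000 ←essential
  m11: -011,1-11
  m13: -101,11-1
  m15: 1-11,11-1
Essential: -000, 0110
Petrick residual → -011, 0-01, 11-1
Min cover (5 terms): b'c'd' + b'cd + a'c'd + a'bcd' + abd

5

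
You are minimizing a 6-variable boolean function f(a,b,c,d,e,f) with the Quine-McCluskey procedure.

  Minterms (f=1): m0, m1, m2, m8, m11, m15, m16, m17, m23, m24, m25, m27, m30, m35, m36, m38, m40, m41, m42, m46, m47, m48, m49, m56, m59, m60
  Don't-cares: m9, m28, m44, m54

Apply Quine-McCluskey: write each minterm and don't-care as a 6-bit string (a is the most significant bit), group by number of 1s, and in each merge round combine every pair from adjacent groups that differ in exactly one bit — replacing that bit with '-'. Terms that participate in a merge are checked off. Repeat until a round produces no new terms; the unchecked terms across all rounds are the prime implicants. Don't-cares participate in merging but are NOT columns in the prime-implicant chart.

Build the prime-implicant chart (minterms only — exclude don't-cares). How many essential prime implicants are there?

Round 0: 000000✓ 000001✓ 000010✓ 001000✓ 001001✓ 001011✓ 001111✓ 010000✓ 010001✓ 010111 011000✓ 011001✓ 011011✓ 011100✓ 011110✓ 100011 100100✓ 100110✓ 101000✓ 101001✓ 101010✓ 101100✓ 101110✓ 101111✓ 110000✓ 110001✓ 110110✓ 111000✓ 111011✓ 111100✓
Round 1: -01000✓ -01001✓ -01111 -10000✓ -10001✓ -11000✓ -11011 -11100✓ 0-0000✓ 0-0001✓ 0-1000✓ 0-1001✓ 0-1011✓ 00-000✓ 00-001✓ 0000-0 00000-✓ 001-11 0010-1✓ 00100-✓ 01-000✓ 01-001✓ 01000-✓ 011-00✓ 0110-1✓ 01100-✓ 0111-0 1-0110 1-1000✓ 1-1100✓ 10-100✓ 10-110✓ 1001-0✓ 101-00✓ 101-10✓ 1010-0✓ 10100-✓ 1011-0✓ 10111- 11-000✓ 11000-✓ 111-00✓
Round 2: --1000 -0100- -1-000 -1000- -11-00 0--000✓ 0--001✓ 0-000-✓ 0-10-1 0-100-✓ 00-00-✓ 01-00-✓ 1-1-00 10-1-0 101--0
Round 3: 0--00-
PIs = {--1000, -0100-, -01111, -1-000, -1000-, -11-00, -11011, 0--00-, 0-10-1, 0000-0, 001-11, 010111, 0111-0, 1-0110, 1-1-00, 10-1-0, 100011, 101--0, 10111-}
Coverage chart:
  m0: 0--00-,0000-0
  m1: 0--00- ←essential
  m2: 0000-0 ←essential
  m8: --1000,-0100-,0--00-
  m11: 0-10-1,001-11
  m15: -01111,001-11
  m16: -1-000,-1000-,0--00-
  m17: -1000-,0--00-
  m23: 010111 ←essential
  m24: --1000,-1-000,-11-00,0--00-
  m25: 0--00-,0-10-1
  m27: -11011,0-10-1
  m30: 0111-0 ←essential
  m35: 100011 ←essential
  m36: 10-1-0 ←essential
  m38: 1-0110,10-1-0
  m40: --1000,-0100-,1-1-00,101--0
  m41: -0100- ←essential
  m42: 101--0 ←essential
  m46: 10-1-0,101--0,10111-
  m47: -01111,10111-
  m48: -1-000,-1000-
  m49: -1000- ←essential
  m56: --1000,-1-000,-11-00,1-1-00
  m59: -11011 ←essential
  m60: -11-00,1-1-00
Essential: -0100-, -1000-, -11011, 0--00-, 0000-0, 010111, 0111-0, 10-1-0, 100011, 101--0

10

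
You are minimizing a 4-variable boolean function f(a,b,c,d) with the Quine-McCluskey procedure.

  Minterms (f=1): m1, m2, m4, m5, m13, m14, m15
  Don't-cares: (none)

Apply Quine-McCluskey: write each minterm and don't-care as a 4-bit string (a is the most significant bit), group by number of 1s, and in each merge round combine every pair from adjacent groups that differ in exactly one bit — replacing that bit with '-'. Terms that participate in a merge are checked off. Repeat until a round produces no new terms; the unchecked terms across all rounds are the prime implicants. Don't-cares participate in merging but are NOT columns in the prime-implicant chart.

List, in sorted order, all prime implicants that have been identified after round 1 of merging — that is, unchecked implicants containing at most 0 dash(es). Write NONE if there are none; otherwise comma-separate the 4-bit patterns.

[col 0] 0001*, 0010, 0100*, 0101*, 1101*, 1110*, 1111*
[col 1] -101, 0-01, 010-, 11-1, 111-
Prime implicants: -101, 0-01, 0010, 010-, 11-1, 111-

0010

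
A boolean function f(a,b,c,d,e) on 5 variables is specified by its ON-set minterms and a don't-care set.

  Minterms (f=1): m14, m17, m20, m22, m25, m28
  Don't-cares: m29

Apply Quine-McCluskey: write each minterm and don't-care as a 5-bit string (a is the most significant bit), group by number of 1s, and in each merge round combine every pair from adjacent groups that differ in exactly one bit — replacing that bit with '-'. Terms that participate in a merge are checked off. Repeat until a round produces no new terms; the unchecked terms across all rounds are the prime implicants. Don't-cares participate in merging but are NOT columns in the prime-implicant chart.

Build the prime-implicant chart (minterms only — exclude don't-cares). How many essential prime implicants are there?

size-2^0 implicants → 01110  10001(✓)  10100(✓)  10110(✓)  11001(✓)  11100(✓)  11101(✓)
size-2^1 implicants → 1-001  1-100  101-0  11-01  1110-
Unchecked terms (primes): 01110, 1-001, 1-100, 101-0, 11-01, 1110-
Minterm coverage:
  m14 ⊆ 01110 [E]
  m17 ⊆ 1-001 [E]
  m20 ⊆ 1-100,101-0
  m22 ⊆ 101-0 [E]
  m25 ⊆ 1-001,11-01
  m28 ⊆ 1-100,1110-
E = {01110, 1-001, 101-0}

3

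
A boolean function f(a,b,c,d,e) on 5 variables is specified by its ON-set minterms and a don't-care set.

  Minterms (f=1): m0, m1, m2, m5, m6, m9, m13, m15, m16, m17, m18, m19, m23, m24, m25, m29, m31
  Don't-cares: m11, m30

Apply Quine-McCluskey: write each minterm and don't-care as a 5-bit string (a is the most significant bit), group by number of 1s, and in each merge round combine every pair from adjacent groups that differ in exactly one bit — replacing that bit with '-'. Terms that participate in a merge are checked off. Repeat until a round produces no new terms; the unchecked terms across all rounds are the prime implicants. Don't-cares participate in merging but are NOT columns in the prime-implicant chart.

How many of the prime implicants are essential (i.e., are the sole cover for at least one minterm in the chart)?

[col 0] 00000*, 00001*, 00010*, 00101*, 00110*, 01001*, 01011*, 01101*, 01111*, 10000*, 10001*, 10010*, 10011*, 10111*, 11000*, 11001*, 11101*, 11110*, 11111*
[col 1] -0000*, -0001*, -0010*, -1001*, -1101*, -1111*, 0-001*, 0-101*, 00-01*, 00-10, 000-0*, 0000-*, 01-01*, 01-11*, 010-1*, 011-1*, 1-000*, 1-001*, 1-111, 10-11, 100-0*, 100-1*, 1000-*, 1001-*, 11-01*, 1100-*, 111-1*, 1111-
[col 2] --001, -00-0, -000-, -1-01, -11-1, 0--01, 01--1, 1-00-, 100--
Prime implicants: --001, -00-0, -000-, -1-01, -11-1, 0--01, 00-10, 01--1, 1-00-, 1-111, 10-11, 100--, 1111-
PI chart (minterm → PIs covering it):
  0 | -00-0,-000-
  1 | --001,-000-,0--01
  2 | -00-0,00-10
  5 | 0--01  (sole → essential)
  6 | 00-10  (sole → essential)
  9 | --001,-1-01,0--01,01--1
  13 | -1-01,-11-1,0--01,01--1
  15 | -11-1,01--1
  16 | -00-0,-000-,1-00-,100--
  17 | --001,-000-,1-00-,100--
  18 | -00-0,100--
  19 | 10-11,100--
  23 | 1-111,10-11
  24 | 1-00-  (sole → essential)
  25 | --001,-1-01,1-00-
  29 | -1-01,-11-1
  31 | -11-1,1-111,1111-
Essential prime implicants: 0--01, 00-10, 1-00-

3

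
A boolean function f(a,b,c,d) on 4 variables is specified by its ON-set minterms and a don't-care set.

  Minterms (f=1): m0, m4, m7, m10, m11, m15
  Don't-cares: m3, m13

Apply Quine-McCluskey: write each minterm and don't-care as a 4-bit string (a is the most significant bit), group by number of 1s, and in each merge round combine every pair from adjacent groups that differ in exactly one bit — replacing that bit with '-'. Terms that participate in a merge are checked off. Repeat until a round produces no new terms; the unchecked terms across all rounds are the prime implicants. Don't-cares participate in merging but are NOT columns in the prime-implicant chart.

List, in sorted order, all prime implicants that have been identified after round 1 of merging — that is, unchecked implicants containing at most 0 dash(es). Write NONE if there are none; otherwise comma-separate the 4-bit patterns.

Round 0: 0000✓ 0011✓ 0100✓ 0111✓ 1010✓ 1011✓ 1101✓ 1111✓
Round 1: -011✓ -111✓ 0-00 0-11✓ 1-11✓ 101- 11-1
Round 2: --11
PIs = {--11, 0-00, 101-, 11-1}

NONE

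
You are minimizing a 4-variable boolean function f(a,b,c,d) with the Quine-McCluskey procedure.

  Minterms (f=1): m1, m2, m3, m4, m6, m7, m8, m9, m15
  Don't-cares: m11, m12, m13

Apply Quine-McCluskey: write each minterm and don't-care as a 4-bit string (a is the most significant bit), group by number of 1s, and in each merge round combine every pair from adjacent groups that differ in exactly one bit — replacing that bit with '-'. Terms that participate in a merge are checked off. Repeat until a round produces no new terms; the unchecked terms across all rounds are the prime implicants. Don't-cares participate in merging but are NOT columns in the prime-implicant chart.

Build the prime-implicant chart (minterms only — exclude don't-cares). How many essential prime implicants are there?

3

Round 0: 0001✓ 0010✓ 0011✓ 0100✓ 0110✓ 0111✓ 1000✓ 1001✓ 1011✓ 1100✓ 1101✓ 1111✓
Round 1: -001✓ -011✓ -100 -111✓ 0-10✓ 0-11✓ 00-1✓ 001-✓ 01-0 011-✓ 1-00✓ 1-01✓ 1-11✓ 10-1✓ 100-✓ 11-1✓ 110-✓
Round 2: --11 -0-1 0-1- 1--1 1-0-
PIs = {--11, -0-1, -100, 0-1-, 01-0, 1--1, 1-0-}
Coverage chart:
  m1: -0-1 ←essential
  m2: 0-1- ←essential
  m3: --11,-0-1,0-1-
  m4: -100,01-0
  m6: 0-1-,01-0
  m7: --11,0-1-
  m8: 1-0- ←essential
  m9: -0-1,1--1,1-0-
  m15: --11,1--1
Essential: -0-1, 0-1-, 1-0-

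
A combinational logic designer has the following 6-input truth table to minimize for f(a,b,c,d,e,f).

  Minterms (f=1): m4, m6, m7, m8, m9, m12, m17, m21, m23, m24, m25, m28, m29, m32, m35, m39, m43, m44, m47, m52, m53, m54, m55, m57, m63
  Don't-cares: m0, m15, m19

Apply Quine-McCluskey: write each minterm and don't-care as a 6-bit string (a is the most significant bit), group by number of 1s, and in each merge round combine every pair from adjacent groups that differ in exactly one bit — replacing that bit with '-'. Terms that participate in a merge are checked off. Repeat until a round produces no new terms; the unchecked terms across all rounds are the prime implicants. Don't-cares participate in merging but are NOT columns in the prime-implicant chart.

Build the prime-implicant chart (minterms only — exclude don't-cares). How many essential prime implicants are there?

size-2^0 implicants → 000000(✓)  000100(✓)  000110(✓)  000111(✓)  001000(✓)  001001(✓)  001100(✓)  001111(✓)  010001(✓)  010011(✓)  010101(✓)  010111(✓)  011000(✓)  011001(✓)  011100(✓)  011101(✓)  100000(✓)  100011(✓)  100111(✓)  101011(✓)  101100(✓)  101111(✓)  110100(✓)  110101(✓)  110110(✓)  110111(✓)  111001(✓)  111111(✓)
size-2^1 implicants → -00000  -00111(✓)  -01100  -01111(✓)  -10101(✓)  -10111(✓)  -11001  0-0111(✓)  0-1000(✓)  0-1001(✓)  0-1100(✓)  00-000(✓)  00-100(✓)  00-111(✓)  000-00(✓)  0001-0  00011-  001-00(✓)  00100-(✓)  01-001(✓)  01-101(✓)  010-01(✓)  010-11(✓)  0100-1(✓)  0101-1(✓)  011-00(✓)  011-01(✓)  01100-(✓)  01110-(✓)  1-0111(✓)  1-1111(✓)  10-011(✓)  10-111(✓)  100-11(✓)  101-11(✓)  11-111(✓)  1101-0(✓)  1101-1(✓)  11010-(✓)  11011-(✓)
size-2^2 implicants → --0111  -0-111  -101-1  0-1-00  0-100-  00--00  01--01  010--1  011-0-  1--111  10--11  1101--
Unchecked terms (primes): --0111, -0-111, -00000, -01100, -101-1, -11001, 0-1-00, 0-100-, 00--00, 0001-0, 00011-, 01--01, 010--1, 011-0-, 1--111, 10--11, 1101--
Minterm coverage:
  m4 ⊆ 00--00,0001-0
  m6 ⊆ 0001-0,00011-
  m7 ⊆ --0111,-0-111,00011-
  m8 ⊆ 0-1-00,0-100-,00--00
  m9 ⊆ 0-100- [E]
  m12 ⊆ -01100,0-1-00,00--00
  m17 ⊆ 01--01,010--1
  m21 ⊆ -101-1,01--01,010--1
  m23 ⊆ --0111,-101-1,010--1
  m24 ⊆ 0-1-00,0-100-,011-0-
  m25 ⊆ -11001,0-100-,01--01,011-0-
  m28 ⊆ 0-1-00,011-0-
  m29 ⊆ 01--01,011-0-
  m32 ⊆ -00000 [E]
  m35 ⊆ 10--11 [E]
  m39 ⊆ --0111,-0-111,1--111,10--11
  m43 ⊆ 10--11 [E]
  m44 ⊆ -01100 [E]
  m47 ⊆ -0-111,1--111,10--11
  m52 ⊆ 1101-- [E]
  m53 ⊆ -101-1,1101--
  m54 ⊆ 1101-- [E]
  m55 ⊆ --0111,-101-1,1--111,1101--
  m57 ⊆ -11001 [E]
  m63 ⊆ 1--111 [E]
E = {-00000, -01100, -11001, 0-100-, 1--111, 10--11, 1101--}

7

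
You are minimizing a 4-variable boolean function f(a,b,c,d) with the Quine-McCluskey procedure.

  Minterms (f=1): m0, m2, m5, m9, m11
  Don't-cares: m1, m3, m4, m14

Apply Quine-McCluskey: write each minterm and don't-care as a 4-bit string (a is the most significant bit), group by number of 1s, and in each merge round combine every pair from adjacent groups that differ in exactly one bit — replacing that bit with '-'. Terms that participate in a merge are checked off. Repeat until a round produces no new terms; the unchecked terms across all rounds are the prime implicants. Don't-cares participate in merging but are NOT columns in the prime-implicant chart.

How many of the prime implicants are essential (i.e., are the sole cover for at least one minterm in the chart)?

3

[col 0] 0000*, 0001*, 0010*, 0011*, 0100*, 0101*, 1001*, 1011*, 1110
[col 1] -001*, -011*, 0-00*, 0-01*, 00-0*, 00-1*, 000-*, 001-*, 010-*, 10-1*
[col 2] -0-1, 0-0-, 00--
Prime implicants: -0-1, 0-0-, 00--, 1110
PI chart (minterm → PIs covering it):
  0 | 0-0-,00--
  2 | 00--  (sole → essential)
  5 | 0-0-  (sole → essential)
  9 | -0-1  (sole → essential)
  11 | -0-1  (sole → essential)
Essential prime implicants: -0-1, 0-0-, 00--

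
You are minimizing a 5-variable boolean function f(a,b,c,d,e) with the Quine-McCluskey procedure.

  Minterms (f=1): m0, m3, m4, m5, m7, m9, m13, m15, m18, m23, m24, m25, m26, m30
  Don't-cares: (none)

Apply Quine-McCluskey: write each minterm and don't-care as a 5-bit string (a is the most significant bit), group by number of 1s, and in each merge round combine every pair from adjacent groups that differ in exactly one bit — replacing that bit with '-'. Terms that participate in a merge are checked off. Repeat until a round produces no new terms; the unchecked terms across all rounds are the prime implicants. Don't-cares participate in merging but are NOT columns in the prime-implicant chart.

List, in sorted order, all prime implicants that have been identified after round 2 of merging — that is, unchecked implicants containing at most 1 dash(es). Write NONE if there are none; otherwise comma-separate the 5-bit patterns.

-0111, -1001, 00-00, 00-11, 0010-, 01-01, 1-010, 11-10, 110-0, 1100-

size-2^0 implicants → 00000(✓)  00011(✓)  00100(✓)  00101(✓)  00111(✓)  01001(✓)  01101(✓)  01111(✓)  10010(✓)  10111(✓)  11000(✓)  11001(✓)  11010(✓)  11110(✓)
size-2^1 implicants → -0111  -1001  0-101(✓)  0-111(✓)  00-00  00-11  001-1(✓)  0010-  01-01  011-1(✓)  1-010  11-10  110-0  1100-
size-2^2 implicants → 0-1-1
Unchecked terms (primes): -0111, -1001, 0-1-1, 00-00, 00-11, 0010-, 01-01, 1-010, 11-10, 110-0, 1100-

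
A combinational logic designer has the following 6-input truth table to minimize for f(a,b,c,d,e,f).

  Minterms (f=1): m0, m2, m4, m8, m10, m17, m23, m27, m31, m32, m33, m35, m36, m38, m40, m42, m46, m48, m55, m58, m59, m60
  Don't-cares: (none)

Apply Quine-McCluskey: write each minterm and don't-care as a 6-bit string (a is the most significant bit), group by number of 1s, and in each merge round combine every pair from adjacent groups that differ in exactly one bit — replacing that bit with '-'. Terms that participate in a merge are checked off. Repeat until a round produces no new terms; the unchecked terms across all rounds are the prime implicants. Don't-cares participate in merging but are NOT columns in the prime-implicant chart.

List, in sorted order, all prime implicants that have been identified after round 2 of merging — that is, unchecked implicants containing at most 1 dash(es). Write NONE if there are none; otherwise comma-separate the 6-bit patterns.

Round 0: 000000✓ 000010✓ 000100✓ 001000✓ 001010✓ 010001 010111✓ 011011✓ 011111✓ 100000✓ 100001✓ 100011✓ 100100✓ 100110✓ 101000✓ 101010✓ 101110✓ 110000✓ 110111✓ 111010✓ 111011✓ 111100
Round 1: -00000✓ -00100✓ -01000✓ -01010✓ -10111 -11011 00-000✓ 00-010✓ 000-00✓ 0000-0✓ 0010-0✓ 01-111 011-11 1-0000 1-1010 10-000✓ 10-110 100-00✓ 1000-1 10000- 1001-0 101-10 1010-0✓ 11101-
Round 2: -0-000 -00-00 -010-0 00-0-0
PIs = {-0-000, -00-00, -010-0, -10111, -11011, 00-0-0, 01-111, 010001, 011-11, 1-0000, 1-1010, 10-110, 1000-1, 10000-, 1001-0, 101-10, 11101-, 111100}

-10111, -11011, 01-111, 010001, 011-11, 1-0000, 1-1010, 10-110, 1000-1, 10000-, 1001-0, 101-10, 11101-, 111100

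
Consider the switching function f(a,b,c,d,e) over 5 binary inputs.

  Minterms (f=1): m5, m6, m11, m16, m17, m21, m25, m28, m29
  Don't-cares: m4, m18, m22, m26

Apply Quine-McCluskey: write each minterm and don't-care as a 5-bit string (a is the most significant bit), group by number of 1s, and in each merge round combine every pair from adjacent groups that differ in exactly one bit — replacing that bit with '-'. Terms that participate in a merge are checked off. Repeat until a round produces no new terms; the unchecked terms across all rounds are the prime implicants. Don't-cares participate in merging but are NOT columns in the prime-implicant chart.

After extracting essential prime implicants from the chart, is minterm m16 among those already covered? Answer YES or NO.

Round 0: 00100✓ 00101✓ 00110✓ 01011 10000✓ 10001✓ 10010✓ 10101✓ 10110✓ 11001✓ 11010✓ 11100✓ 11101✓
Round 1: -0101 -0110 001-0 0010- 1-001✓ 1-010 1-101✓ 10-01✓ 10-10 100-0 1000- 11-01✓ 1110-
Round 2: 1--01
PIs = {-0101, -0110, 001-0, 0010-, 01011, 1--01, 1-010, 10-10, 100-0, 1000-, 1110-}
Coverage chart:
  m5: -0101,0010-
  m6: -0110,001-0
  m11: 01011 ←essential
  m16: 100-0,1000-
  m17: 1--01,1000-
  m21: -0101,1--01
  m25: 1--01 ←essential
  m28: 1110- ←essential
  m29: 1--01,1110-
Essential: 01011, 1--01, 1110-

NO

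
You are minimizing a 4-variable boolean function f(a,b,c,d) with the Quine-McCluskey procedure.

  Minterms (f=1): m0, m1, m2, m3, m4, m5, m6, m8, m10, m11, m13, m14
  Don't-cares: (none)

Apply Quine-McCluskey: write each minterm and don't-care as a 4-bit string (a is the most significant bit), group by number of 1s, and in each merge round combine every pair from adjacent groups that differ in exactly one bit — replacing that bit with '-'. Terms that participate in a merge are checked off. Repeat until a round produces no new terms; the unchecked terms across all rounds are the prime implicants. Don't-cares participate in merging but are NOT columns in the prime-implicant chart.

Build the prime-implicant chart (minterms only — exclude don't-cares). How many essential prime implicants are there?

4

[col 0] 0000*, 0001*, 0010*, 0011*, 0100*, 0101*, 0110*, 1000*, 1010*, 1011*, 1101*, 1110*
[col 1] -000*, -010*, -011*, -101, -110*, 0-00*, 0-01*, 0-10*, 00-0*, 00-1*, 000-*, 001-*, 01-0*, 010-*, 1-10*, 10-0*, 101-*
[col 2] --10, -0-0, -01-, 0--0, 0-0-, 00--
Prime implicants: --10, -0-0, -01-, -101, 0--0, 0-0-, 00--
PI chart (minterm → PIs covering it):
  0 | -0-0,0--0,0-0-,00--
  1 | 0-0-,00--
  2 | --10,-0-0,-01-,0--0,00--
  3 | -01-,00--
  4 | 0--0,0-0-
  5 | -101,0-0-
  6 | --10,0--0
  8 | -0-0  (sole → essential)
  10 | --10,-0-0,-01-
  11 | -01-  (sole → essential)
  13 | -101  (sole → essential)
  14 | --10  (sole → essential)
Essential prime implicants: --10, -0-0, -01-, -101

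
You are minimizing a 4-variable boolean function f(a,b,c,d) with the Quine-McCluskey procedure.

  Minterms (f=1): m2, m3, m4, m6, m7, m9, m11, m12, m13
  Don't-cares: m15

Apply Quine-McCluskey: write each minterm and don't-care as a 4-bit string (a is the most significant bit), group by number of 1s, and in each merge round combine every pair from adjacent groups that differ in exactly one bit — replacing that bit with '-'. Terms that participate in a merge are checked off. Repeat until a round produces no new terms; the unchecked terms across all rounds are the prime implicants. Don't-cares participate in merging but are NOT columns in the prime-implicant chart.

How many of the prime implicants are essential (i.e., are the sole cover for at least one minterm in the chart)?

size-2^0 implicants → 0010(✓)  0011(✓)  0100(✓)  0110(✓)  0111(✓)  1001(✓)  1011(✓)  1100(✓)  1101(✓)  1111(✓)
size-2^1 implicants → -011(✓)  -100  -111(✓)  0-10(✓)  0-11(✓)  001-(✓)  01-0  011-(✓)  1-01(✓)  1-11(✓)  10-1(✓)  11-1(✓)  110-
size-2^2 implicants → --11  0-1-  1--1
Unchecked terms (primes): --11, -100, 0-1-, 01-0, 1--1, 110-
Minterm coverage:
  m2 ⊆ 0-1- [E]
  m3 ⊆ --11,0-1-
  m4 ⊆ -100,01-0
  m6 ⊆ 0-1-,01-0
  m7 ⊆ --11,0-1-
  m9 ⊆ 1--1 [E]
  m11 ⊆ --11,1--1
  m12 ⊆ -100,110-
  m13 ⊆ 1--1,110-
E = {0-1-, 1--1}

2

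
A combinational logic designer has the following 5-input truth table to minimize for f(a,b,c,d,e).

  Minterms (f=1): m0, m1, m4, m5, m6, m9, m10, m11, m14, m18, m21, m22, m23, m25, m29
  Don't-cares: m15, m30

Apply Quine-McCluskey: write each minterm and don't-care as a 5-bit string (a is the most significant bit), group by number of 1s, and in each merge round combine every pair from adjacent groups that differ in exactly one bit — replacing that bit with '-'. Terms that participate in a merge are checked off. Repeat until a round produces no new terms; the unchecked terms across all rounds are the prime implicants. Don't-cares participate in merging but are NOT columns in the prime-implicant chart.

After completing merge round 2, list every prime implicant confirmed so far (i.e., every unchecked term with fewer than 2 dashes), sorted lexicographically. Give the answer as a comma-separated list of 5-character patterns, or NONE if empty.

-0101, -1001, 0-001, 001-0, 010-1, 1-101, 10-10, 101-1, 1011-, 11-01

[col 0] 00000*, 00001*, 00100*, 00101*, 00110*, 01001*, 01010*, 01011*, 01110*, 01111*, 10010*, 10101*, 10110*, 10111*, 11001*, 11101*, 11110*
[col 1] -0101, -0110*, -1001, -1110*, 0-001, 0-110*, 00-00*, 00-01*, 0000-*, 001-0, 0010-*, 01-10*, 01-11*, 010-1, 0101-*, 0111-*, 1-101, 1-110*, 10-10, 101-1, 1011-, 11-01
[col 2] --110, 00-0-, 01-1-
Prime implicants: --110, -0101, -1001, 0-001, 00-0-, 001-0, 01-1-, 010-1, 1-101, 10-10, 101-1, 1011-, 11-01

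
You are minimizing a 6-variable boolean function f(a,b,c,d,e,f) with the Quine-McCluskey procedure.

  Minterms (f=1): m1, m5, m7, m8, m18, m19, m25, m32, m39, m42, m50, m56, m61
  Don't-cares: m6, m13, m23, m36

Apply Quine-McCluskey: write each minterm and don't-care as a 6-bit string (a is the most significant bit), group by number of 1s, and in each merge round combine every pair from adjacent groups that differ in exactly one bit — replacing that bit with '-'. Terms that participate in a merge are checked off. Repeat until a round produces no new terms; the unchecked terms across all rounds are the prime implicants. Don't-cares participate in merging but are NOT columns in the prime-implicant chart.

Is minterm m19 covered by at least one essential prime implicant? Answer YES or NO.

[col 0] 000001*, 000101*, 000110*, 000111*, 001000, 001101*, 010010*, 010011*, 010111*, 011001, 100000*, 100100*, 100111*, 101010, 110010*, 111000, 111101
[col 1] -00111, -10010, 0-0111, 00-101, 000-01, 0001-1, 00011-, 010-11, 01001-, 100-00
Prime implicants: -00111, -10010, 0-0111, 00-101, 000-01, 0001-1, 00011-, 001000, 010-11, 01001-, 011001, 100-00, 101010, 111000, 111101
PI chart (minterm → PIs covering it):
  1 | 000-01  (sole → essential)
  5 | 00-101,000-01,0001-1
  7 | -00111,0-0111,0001-1,00011-
  8 | 001000  (sole → essential)
  18 | -10010,01001-
  19 | 010-11,01001-
  25 | 011001  (sole → essential)
  32 | 100-00  (sole → essential)
  39 | -00111  (sole → essential)
  42 | 101010  (sole → essential)
  50 | -10010  (sole → essential)
  56 | 111000  (sole → essential)
  61 | 111101  (sole → essential)
Essential prime implicants: -00111, -10010, 000-01, 001000, 011001, 100-00, 101010, 111000, 111101

NO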